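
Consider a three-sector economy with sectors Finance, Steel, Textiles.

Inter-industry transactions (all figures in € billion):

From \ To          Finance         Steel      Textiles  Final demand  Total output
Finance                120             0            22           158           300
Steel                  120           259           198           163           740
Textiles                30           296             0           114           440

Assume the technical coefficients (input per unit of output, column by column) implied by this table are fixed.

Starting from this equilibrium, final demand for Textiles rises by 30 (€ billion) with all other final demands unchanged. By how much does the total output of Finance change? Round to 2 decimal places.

Δx_1 = 3.60

Technical coefficients a_ij = z_ij / X_j:
  a_11 = 120/300 = 0.40, a_21 = 120/300 = 0.40, a_31 = 30/300 = 0.10
  a_12 = 0/740 = 0.00, a_22 = 259/740 = 0.35, a_32 = 296/740 = 0.40
  a_13 = 22/440 = 0.05, a_23 = 198/440 = 0.45, a_33 = 0/440 = 0.00
I − A =
  [   0.60     0.00    -0.05]
  [  -0.40     0.65    -0.45]
  [  -0.10    -0.40     1.00]
Cofactors of I−A, C_ij = (−1)^(i+j)·(minor ij) (rows/columns in the sector order above):
  C_11 = (0.65)(1.00) − (-0.45)(-0.40) = 0.4700
  C_12 = −[(-0.40)(1.00) − (-0.45)(-0.10)] = 0.4450
  C_13 = (-0.40)(-0.40) − (0.65)(-0.10) = 0.2250
  C_21 = −[(0.00)(1.00) − (-0.05)(-0.40)] = 0.0200
  C_22 = (0.60)(1.00) − (-0.05)(-0.10) = 0.5950
  C_23 = −[(0.60)(-0.40) − (0.00)(-0.10)] = 0.2400
  C_31 = (0.00)(-0.45) − (-0.05)(0.65) = 0.0325
  C_32 = −[(0.60)(-0.45) − (-0.05)(-0.40)] = 0.2900
  C_33 = (0.60)(0.65) − (0.00)(-0.40) = 0.3900
det(I−A) = Σ_j (I−A)_1j·C_1j = (0.60)(0.4700) + (0.00)(0.4450) + (-0.05)(0.2250) = 0.27075
adj(I−A) = Cᵀ =
  [ 0.4700   0.0200   0.0325]
  [ 0.4450   0.5950   0.2900]
  [ 0.2250   0.2400   0.3900]
(I − A)⁻¹ = adj(I−A) / det(I−A) ≈
  [   1.7359     0.0739     0.1200]
  [   1.6436     2.1976     1.0711]
  [   0.8310     0.8864     1.4404]
Δx = (I − A)⁻¹ Δd with Δd having +30 in the Textiles component and 0 elsewhere.
So Δx_1 = L_13 · (+30), where L_13 = adj(I−A)_13 / det(I−A) = 0.0325 / 0.27075.
Δx_1 = 0.0325 × (+30) / 0.27075 = 0.975 / 0.27075 ≈ 3.60.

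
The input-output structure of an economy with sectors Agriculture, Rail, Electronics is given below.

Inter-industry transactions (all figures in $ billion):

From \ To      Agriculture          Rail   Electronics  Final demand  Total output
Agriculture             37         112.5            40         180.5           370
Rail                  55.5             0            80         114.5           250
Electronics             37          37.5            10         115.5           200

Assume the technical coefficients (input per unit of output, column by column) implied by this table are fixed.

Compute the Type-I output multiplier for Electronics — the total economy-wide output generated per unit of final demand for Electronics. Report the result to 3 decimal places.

m_E = 2.308

Technical coefficients a_ij = z_ij / X_j:
  a_AA = 37/370 = 0.10, a_RA = 55.5/370 = 0.15, a_EA = 37/370 = 0.10
  a_AR = 112.5/250 = 0.45, a_RR = 0/250 = 0.00, a_ER = 37.5/250 = 0.15
  a_AE = 40/200 = 0.20, a_RE = 80/200 = 0.40, a_EE = 10/200 = 0.05
I − A =
  [   0.90    -0.45    -0.20]
  [  -0.15     1.00    -0.40]
  [  -0.10    -0.15     0.95]
Cofactors of I−A, C_ij = (−1)^(i+j)·(minor ij) (rows/columns in the sector order above):
  C_11 = (1.00)(0.95) − (-0.40)(-0.15) = 0.8900
  C_12 = −[(-0.15)(0.95) − (-0.40)(-0.10)] = 0.1825
  C_13 = (-0.15)(-0.15) − (1.00)(-0.10) = 0.1225
  C_21 = −[(-0.45)(0.95) − (-0.20)(-0.15)] = 0.4575
  C_22 = (0.90)(0.95) − (-0.20)(-0.10) = 0.8350
  C_23 = −[(0.90)(-0.15) − (-0.45)(-0.10)] = 0.1800
  C_31 = (-0.45)(-0.40) − (-0.20)(1.00) = 0.3800
  C_32 = −[(0.90)(-0.40) − (-0.20)(-0.15)] = 0.3900
  C_33 = (0.90)(1.00) − (-0.45)(-0.15) = 0.8325
det(I−A) = Σ_j (I−A)_1j·C_1j = (0.90)(0.8900) + (-0.45)(0.1825) + (-0.20)(0.1225) = 0.694375
adj(I−A) = Cᵀ =
  [ 0.8900   0.4575   0.3800]
  [ 0.1825   0.8350   0.3900]
  [ 0.1225   0.1800   0.8325]
(I − A)⁻¹ = adj(I−A) / det(I−A) ≈
  [   1.2817     0.6589     0.5473]
  [   0.2628     1.2025     0.5617]
  [   0.1764     0.2592     1.1989]
The output multiplier for sector j is the column-j sum of the Leontief inverse (I − A)⁻¹ = adj(I−A) / det(I−A).
Column E of adj(I−A): (0.3800, 0.3900, 0.8325); det(I−A) = 0.694375.
m_E = (0.3800 + 0.3900 + 0.8325) / 0.694375 = 1.6025 / 0.694375 ≈ 2.308.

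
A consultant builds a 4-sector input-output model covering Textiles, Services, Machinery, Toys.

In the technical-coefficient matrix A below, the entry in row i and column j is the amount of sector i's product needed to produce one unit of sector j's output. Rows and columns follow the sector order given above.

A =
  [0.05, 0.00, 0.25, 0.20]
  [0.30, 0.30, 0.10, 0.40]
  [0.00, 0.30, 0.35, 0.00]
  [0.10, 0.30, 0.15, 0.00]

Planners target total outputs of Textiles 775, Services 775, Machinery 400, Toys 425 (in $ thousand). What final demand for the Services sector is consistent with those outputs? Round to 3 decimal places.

I − A =
  [   0.95     0.00    -0.25    -0.20]
  [  -0.30     0.70    -0.10    -0.40]
  [   0.00    -0.30     0.65     0.00]
  [  -0.10    -0.30    -0.15     1.00]
d = (I − A) x:
  d_1 = (+0.95)·775 + (+0.00)·775 + (-0.25)·400 + (-0.20)·425 = 551.250
  d_2 = (-0.30)·775 + (+0.70)·775 + (-0.10)·400 + (-0.40)·425 = 100.000
  d_3 = (+0.00)·775 + (-0.30)·775 + (+0.65)·400 + (+0.00)·425 = 27.500
  d_4 = (-0.10)·775 + (-0.30)·775 + (-0.15)·400 + (+1.00)·425 = 55.000

d_2 = 100.000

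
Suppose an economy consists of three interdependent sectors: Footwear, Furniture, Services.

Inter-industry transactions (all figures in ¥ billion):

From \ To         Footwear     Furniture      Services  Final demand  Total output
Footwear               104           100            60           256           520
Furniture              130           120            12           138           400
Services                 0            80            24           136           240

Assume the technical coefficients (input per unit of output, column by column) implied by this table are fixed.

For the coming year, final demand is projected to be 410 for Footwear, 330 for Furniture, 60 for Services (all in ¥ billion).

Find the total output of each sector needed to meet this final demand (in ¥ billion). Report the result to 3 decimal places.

x_1 = 833.704, x_2 = 786.425, x_3 = 241.428

Technical coefficients a_ij = z_ij / X_j:
  a_11 = 104/520 = 0.20, a_21 = 130/520 = 0.25, a_31 = 0/520 = 0.00
  a_12 = 100/400 = 0.25, a_22 = 120/400 = 0.30, a_32 = 80/400 = 0.20
  a_13 = 60/240 = 0.25, a_23 = 12/240 = 0.05, a_33 = 24/240 = 0.10
I − A =
  [   0.80    -0.25    -0.25]
  [  -0.25     0.70    -0.05]
  [   0.00    -0.20     0.90]
Cofactors of I−A, C_ij = (−1)^(i+j)·(minor ij) (rows/columns in the sector order above):
  C_11 = (0.70)(0.90) − (-0.05)(-0.20) = 0.6200
  C_12 = −[(-0.25)(0.90) − (-0.05)(0.00)] = 0.2250
  C_13 = (-0.25)(-0.20) − (0.70)(0.00) = 0.0500
  C_21 = −[(-0.25)(0.90) − (-0.25)(-0.20)] = 0.2750
  C_22 = (0.80)(0.90) − (-0.25)(0.00) = 0.7200
  C_23 = −[(0.80)(-0.20) − (-0.25)(0.00)] = 0.1600
  C_31 = (-0.25)(-0.05) − (-0.25)(0.70) = 0.1875
  C_32 = −[(0.80)(-0.05) − (-0.25)(-0.25)] = 0.1025
  C_33 = (0.80)(0.70) − (-0.25)(-0.25) = 0.4975
det(I−A) = Σ_j (I−A)_1j·C_1j = (0.80)(0.6200) + (-0.25)(0.2250) + (-0.25)(0.0500) = 0.42725
adj(I−A) = Cᵀ =
  [ 0.6200   0.2750   0.1875]
  [ 0.2250   0.7200   0.1025]
  [ 0.0500   0.1600   0.4975]
(I − A)⁻¹ = adj(I−A) / det(I−A) ≈
  [   1.4511     0.6437     0.4389]
  [   0.5266     1.6852     0.2399]
  [   0.1170     0.3745     1.1644]
x = (I − A)⁻¹ d = adj(I−A)·d / det(I−A), with det(I−A) = 0.42725:
  x_1 = (0.6200·410 + 0.2750·330 + 0.1875·60) / 0.42725 = 356.20 / 0.42725 ≈ 833.704
  x_2 = (0.2250·410 + 0.7200·330 + 0.1025·60) / 0.42725 = 336.00 / 0.42725 ≈ 786.425
  x_3 = (0.0500·410 + 0.1600·330 + 0.4975·60) / 0.42725 = 103.15 / 0.42725 ≈ 241.428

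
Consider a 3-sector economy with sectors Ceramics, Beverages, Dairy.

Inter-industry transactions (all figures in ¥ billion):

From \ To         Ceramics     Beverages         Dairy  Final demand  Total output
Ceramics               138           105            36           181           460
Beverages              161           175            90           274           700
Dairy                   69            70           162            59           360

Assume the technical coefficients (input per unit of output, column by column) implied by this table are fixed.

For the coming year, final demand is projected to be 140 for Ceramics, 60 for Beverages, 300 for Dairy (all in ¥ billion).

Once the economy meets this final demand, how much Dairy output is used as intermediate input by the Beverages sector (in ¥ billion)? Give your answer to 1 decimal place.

Technical coefficients a_ij = z_ij / X_j:
  a_CC = 138/460 = 0.30, a_BC = 161/460 = 0.35, a_DC = 69/460 = 0.15
  a_CB = 105/700 = 0.15, a_BB = 175/700 = 0.25, a_DB = 70/700 = 0.10
  a_CD = 36/360 = 0.10, a_BD = 90/360 = 0.25, a_DD = 162/360 = 0.45
I − A =
  [   0.70    -0.15    -0.10]
  [  -0.35     0.75    -0.25]
  [  -0.15    -0.10     0.55]
Cofactors of I−A, C_ij = (−1)^(i+j)·(minor ij) (rows/columns in the sector order above):
  C_11 = (0.75)(0.55) − (-0.25)(-0.10) = 0.3875
  C_12 = −[(-0.35)(0.55) − (-0.25)(-0.15)] = 0.2300
  C_13 = (-0.35)(-0.10) − (0.75)(-0.15) = 0.1475
  C_21 = −[(-0.15)(0.55) − (-0.10)(-0.10)] = 0.0925
  C_22 = (0.70)(0.55) − (-0.10)(-0.15) = 0.3700
  C_23 = −[(0.70)(-0.10) − (-0.15)(-0.15)] = 0.0925
  C_31 = (-0.15)(-0.25) − (-0.10)(0.75) = 0.1125
  C_32 = −[(0.70)(-0.25) − (-0.10)(-0.35)] = 0.2100
  C_33 = (0.70)(0.75) − (-0.15)(-0.35) = 0.4725
det(I−A) = Σ_j (I−A)_1j·C_1j = (0.70)(0.3875) + (-0.15)(0.2300) + (-0.10)(0.1475) = 0.2220
adj(I−A) = Cᵀ =
  [ 0.3875   0.0925   0.1125]
  [ 0.2300   0.3700   0.2100]
  [ 0.1475   0.0925   0.4725]
(I − A)⁻¹ = adj(I−A) / det(I−A) ≈
  [   1.7455     0.4167     0.5068]
  [   1.0360     1.6667     0.9459]
  [   0.6644     0.4167     2.1284]
First solve x = (I − A)⁻¹ d = adj(I−A)·d / det(I−A); in particular x_B = (0.2300·140 + 0.3700·60 + 0.2100·300) / 0.2220 = 117.40 / 0.2220 ≈ 528.829.
Intermediate flow from D to B: z_DB = a_DB · x_B = 0.10 × 117.40 / 0.2220 = 11.74 / 0.2220 ≈ 52.9.

z_DB = 52.9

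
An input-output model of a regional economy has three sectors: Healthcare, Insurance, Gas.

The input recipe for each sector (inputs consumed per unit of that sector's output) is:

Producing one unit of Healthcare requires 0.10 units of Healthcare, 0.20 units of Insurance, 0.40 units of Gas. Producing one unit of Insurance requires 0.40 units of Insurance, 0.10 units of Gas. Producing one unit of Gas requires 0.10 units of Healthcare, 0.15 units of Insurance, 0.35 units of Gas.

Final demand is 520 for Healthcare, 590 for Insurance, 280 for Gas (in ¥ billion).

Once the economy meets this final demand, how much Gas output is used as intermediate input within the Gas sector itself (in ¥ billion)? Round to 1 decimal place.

z_GG = 381.5

I − A =
  [   0.90     0.00    -0.10]
  [  -0.20     0.60    -0.15]
  [  -0.40    -0.10     0.65]
Cofactors of I−A, C_ij = (−1)^(i+j)·(minor ij) (rows/columns in the sector order above):
  C_11 = (0.60)(0.65) − (-0.15)(-0.10) = 0.3750
  C_12 = −[(-0.20)(0.65) − (-0.15)(-0.40)] = 0.1900
  C_13 = (-0.20)(-0.10) − (0.60)(-0.40) = 0.2600
  C_21 = −[(0.00)(0.65) − (-0.10)(-0.10)] = 0.0100
  C_22 = (0.90)(0.65) − (-0.10)(-0.40) = 0.5450
  C_23 = −[(0.90)(-0.10) − (0.00)(-0.40)] = 0.0900
  C_31 = (0.00)(-0.15) − (-0.10)(0.60) = 0.0600
  C_32 = −[(0.90)(-0.15) − (-0.10)(-0.20)] = 0.1550
  C_33 = (0.90)(0.60) − (0.00)(-0.20) = 0.5400
det(I−A) = Σ_j (I−A)_1j·C_1j = (0.90)(0.3750) + (0.00)(0.1900) + (-0.10)(0.2600) = 0.3115
adj(I−A) = Cᵀ =
  [ 0.3750   0.0100   0.0600]
  [ 0.1900   0.5450   0.1550]
  [ 0.2600   0.0900   0.5400]
(I − A)⁻¹ = adj(I−A) / det(I−A) ≈
  [   1.2039     0.0321     0.1926]
  [   0.6100     1.7496     0.4976]
  [   0.8347     0.2889     1.7335]
First solve x = (I − A)⁻¹ d = adj(I−A)·d / det(I−A); in particular x_G = (0.2600·520 + 0.0900·590 + 0.5400·280) / 0.3115 = 339.50 / 0.3115 ≈ 1089.888.
Intermediate flow from G to G: z_GG = a_GG · x_G = 0.35 × 339.50 / 0.3115 = 118.825 / 0.3115 ≈ 381.5.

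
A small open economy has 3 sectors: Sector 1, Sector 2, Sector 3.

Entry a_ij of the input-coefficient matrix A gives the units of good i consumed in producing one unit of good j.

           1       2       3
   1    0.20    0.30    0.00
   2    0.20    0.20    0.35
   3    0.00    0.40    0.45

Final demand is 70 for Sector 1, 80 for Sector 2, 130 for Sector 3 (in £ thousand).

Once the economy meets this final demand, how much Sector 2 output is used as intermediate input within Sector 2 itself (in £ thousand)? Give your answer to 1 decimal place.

I − A =
  [   0.80    -0.30     0.00]
  [  -0.20     0.80    -0.35]
  [   0.00    -0.40     0.55]
Cofactors of I−A, C_ij = (−1)^(i+j)·(minor ij) (rows/columns in the sector order above):
  C_11 = (0.80)(0.55) − (-0.35)(-0.40) = 0.3000
  C_12 = −[(-0.20)(0.55) − (-0.35)(0.00)] = 0.1100
  C_13 = (-0.20)(-0.40) − (0.80)(0.00) = 0.0800
  C_21 = −[(-0.30)(0.55) − (0.00)(-0.40)] = 0.1650
  C_22 = (0.80)(0.55) − (0.00)(0.00) = 0.4400
  C_23 = −[(0.80)(-0.40) − (-0.30)(0.00)] = 0.3200
  C_31 = (-0.30)(-0.35) − (0.00)(0.80) = 0.1050
  C_32 = −[(0.80)(-0.35) − (0.00)(-0.20)] = 0.2800
  C_33 = (0.80)(0.80) − (-0.30)(-0.20) = 0.5800
det(I−A) = Σ_j (I−A)_1j·C_1j = (0.80)(0.3000) + (-0.30)(0.1100) + (0.00)(0.0800) = 0.2070
adj(I−A) = Cᵀ =
  [ 0.3000   0.1650   0.1050]
  [ 0.1100   0.4400   0.2800]
  [ 0.0800   0.3200   0.5800]
(I − A)⁻¹ = adj(I−A) / det(I−A) ≈
  [   1.4493     0.7971     0.5072]
  [   0.5314     2.1256     1.3527]
  [   0.3865     1.5459     2.8019]
First solve x = (I − A)⁻¹ d = adj(I−A)·d / det(I−A); in particular x_2 = (0.1100·70 + 0.4400·80 + 0.2800·130) / 0.2070 = 79.30 / 0.2070 ≈ 383.092.
Intermediate flow from 2 to 2: z_22 = a_22 · x_2 = 0.20 × 79.30 / 0.2070 = 15.86 / 0.2070 ≈ 76.6.

z_22 = 76.6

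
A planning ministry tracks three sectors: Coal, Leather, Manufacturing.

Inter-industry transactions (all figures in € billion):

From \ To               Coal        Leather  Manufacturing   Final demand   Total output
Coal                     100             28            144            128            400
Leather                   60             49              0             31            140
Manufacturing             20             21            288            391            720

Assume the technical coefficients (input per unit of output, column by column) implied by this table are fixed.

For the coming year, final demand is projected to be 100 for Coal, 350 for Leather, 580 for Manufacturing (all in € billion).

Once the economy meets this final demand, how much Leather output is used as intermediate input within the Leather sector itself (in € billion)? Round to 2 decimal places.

z_LL = 239.62

Technical coefficients a_ij = z_ij / X_j:
  a_CC = 100/400 = 0.25, a_LC = 60/400 = 0.15, a_MC = 20/400 = 0.05
  a_CL = 28/140 = 0.20, a_LL = 49/140 = 0.35, a_ML = 21/140 = 0.15
  a_CM = 144/720 = 0.20, a_LM = 0/720 = 0.00, a_MM = 288/720 = 0.40
I − A =
  [   0.75    -0.20    -0.20]
  [  -0.15     0.65     0.00]
  [  -0.05    -0.15     0.60]
Cofactors of I−A, C_ij = (−1)^(i+j)·(minor ij) (rows/columns in the sector order above):
  C_11 = (0.65)(0.60) − (0.00)(-0.15) = 0.3900
  C_12 = −[(-0.15)(0.60) − (0.00)(-0.05)] = 0.0900
  C_13 = (-0.15)(-0.15) − (0.65)(-0.05) = 0.0550
  C_21 = −[(-0.20)(0.60) − (-0.20)(-0.15)] = 0.1500
  C_22 = (0.75)(0.60) − (-0.20)(-0.05) = 0.4400
  C_23 = −[(0.75)(-0.15) − (-0.20)(-0.05)] = 0.1225
  C_31 = (-0.20)(0.00) − (-0.20)(0.65) = 0.1300
  C_32 = −[(0.75)(0.00) − (-0.20)(-0.15)] = 0.0300
  C_33 = (0.75)(0.65) − (-0.20)(-0.15) = 0.4575
det(I−A) = Σ_j (I−A)_1j·C_1j = (0.75)(0.3900) + (-0.20)(0.0900) + (-0.20)(0.0550) = 0.2635
adj(I−A) = Cᵀ =
  [ 0.3900   0.1500   0.1300]
  [ 0.0900   0.4400   0.0300]
  [ 0.0550   0.1225   0.4575]
(I − A)⁻¹ = adj(I−A) / det(I−A) ≈
  [   1.4801     0.5693     0.4934]
  [   0.3416     1.6698     0.1139]
  [   0.2087     0.4649     1.7362]
First solve x = (I − A)⁻¹ d = adj(I−A)·d / det(I−A); in particular x_L = (0.0900·100 + 0.4400·350 + 0.0300·580) / 0.2635 = 180.40 / 0.2635 ≈ 684.6300.
Intermediate flow from L to L: z_LL = a_LL · x_L = 0.35 × 180.40 / 0.2635 = 63.14 / 0.2635 ≈ 239.62.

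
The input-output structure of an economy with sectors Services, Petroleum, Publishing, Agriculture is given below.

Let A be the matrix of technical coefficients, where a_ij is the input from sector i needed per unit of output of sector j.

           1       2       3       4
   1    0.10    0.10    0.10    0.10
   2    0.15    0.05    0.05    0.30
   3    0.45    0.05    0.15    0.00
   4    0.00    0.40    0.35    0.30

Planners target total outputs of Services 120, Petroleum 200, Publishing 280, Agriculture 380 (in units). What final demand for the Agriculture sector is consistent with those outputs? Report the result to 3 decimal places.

I − A =
  [   0.90    -0.10    -0.10    -0.10]
  [  -0.15     0.95    -0.05    -0.30]
  [  -0.45    -0.05     0.85     0.00]
  [   0.00    -0.40    -0.35     0.70]
d = (I − A) x:
  d_1 = (+0.90)·120 + (-0.10)·200 + (-0.10)·280 + (-0.10)·380 = 22.000
  d_2 = (-0.15)·120 + (+0.95)·200 + (-0.05)·280 + (-0.30)·380 = 44.000
  d_3 = (-0.45)·120 + (-0.05)·200 + (+0.85)·280 + (+0.00)·380 = 174.000
  d_4 = (+0.00)·120 + (-0.40)·200 + (-0.35)·280 + (+0.70)·380 = 88.000

d_4 = 88.000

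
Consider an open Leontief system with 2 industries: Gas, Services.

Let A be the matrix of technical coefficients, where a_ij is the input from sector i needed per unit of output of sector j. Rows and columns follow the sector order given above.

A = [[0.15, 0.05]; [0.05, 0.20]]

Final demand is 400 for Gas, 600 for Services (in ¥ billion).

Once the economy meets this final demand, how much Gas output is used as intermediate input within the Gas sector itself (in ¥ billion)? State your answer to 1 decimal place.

z_GG = 77.5

I − A =
  [   0.85    -0.05]
  [  -0.05     0.80]
det(I−A) = (0.85)(0.80) − (-0.05)(-0.05) = 0.6775
adj(I−A) = [[0.80, 0.05], [0.05, 0.85]]
(I − A)⁻¹ = adj(I−A) / det(I−A) ≈
  [   1.1808     0.0738]
  [   0.0738     1.2546]
First solve x = (I − A)⁻¹ d = adj(I−A)·d / det(I−A); in particular x_G = (0.80·400 + 0.05·600) / 0.6775 = 350.00 / 0.6775 ≈ 516.605.
Intermediate flow from G to G: z_GG = a_GG · x_G = 0.15 × 350.00 / 0.6775 = 52.50 / 0.6775 ≈ 77.5.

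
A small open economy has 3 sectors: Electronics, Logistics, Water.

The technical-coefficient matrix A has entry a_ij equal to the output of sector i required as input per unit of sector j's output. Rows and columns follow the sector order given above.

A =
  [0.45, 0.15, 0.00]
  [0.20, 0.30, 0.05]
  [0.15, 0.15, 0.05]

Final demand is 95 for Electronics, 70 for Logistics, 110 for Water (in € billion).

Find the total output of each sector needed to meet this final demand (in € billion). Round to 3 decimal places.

x_E = 220.670, x_L = 175.791, x_W = 178.389

I − A =
  [   0.55    -0.15     0.00]
  [  -0.20     0.70    -0.05]
  [  -0.15    -0.15     0.95]
Cofactors of I−A, C_ij = (−1)^(i+j)·(minor ij) (rows/columns in the sector order above):
  C_11 = (0.70)(0.95) − (-0.05)(-0.15) = 0.6575
  C_12 = −[(-0.20)(0.95) − (-0.05)(-0.15)] = 0.1975
  C_13 = (-0.20)(-0.15) − (0.70)(-0.15) = 0.1350
  C_21 = −[(-0.15)(0.95) − (0.00)(-0.15)] = 0.1425
  C_22 = (0.55)(0.95) − (0.00)(-0.15) = 0.5225
  C_23 = −[(0.55)(-0.15) − (-0.15)(-0.15)] = 0.1050
  C_31 = (-0.15)(-0.05) − (0.00)(0.70) = 0.0075
  C_32 = −[(0.55)(-0.05) − (0.00)(-0.20)] = 0.0275
  C_33 = (0.55)(0.70) − (-0.15)(-0.20) = 0.3550
det(I−A) = Σ_j (I−A)_1j·C_1j = (0.55)(0.6575) + (-0.15)(0.1975) + (0.00)(0.1350) = 0.3320
adj(I−A) = Cᵀ =
  [ 0.6575   0.1425   0.0075]
  [ 0.1975   0.5225   0.0275]
  [ 0.1350   0.1050   0.3550]
(I − A)⁻¹ = adj(I−A) / det(I−A) ≈
  [   1.9804     0.4292     0.0226]
  [   0.5949     1.5738     0.0828]
  [   0.4066     0.3163     1.0693]
x = (I − A)⁻¹ d = adj(I−A)·d / det(I−A), with det(I−A) = 0.3320:
  x_E = (0.6575·95 + 0.1425·70 + 0.0075·110) / 0.3320 = 73.2625 / 0.3320 ≈ 220.670
  x_L = (0.1975·95 + 0.5225·70 + 0.0275·110) / 0.3320 = 58.3625 / 0.3320 ≈ 175.791
  x_W = (0.1350·95 + 0.1050·70 + 0.3550·110) / 0.3320 = 59.225 / 0.3320 ≈ 178.389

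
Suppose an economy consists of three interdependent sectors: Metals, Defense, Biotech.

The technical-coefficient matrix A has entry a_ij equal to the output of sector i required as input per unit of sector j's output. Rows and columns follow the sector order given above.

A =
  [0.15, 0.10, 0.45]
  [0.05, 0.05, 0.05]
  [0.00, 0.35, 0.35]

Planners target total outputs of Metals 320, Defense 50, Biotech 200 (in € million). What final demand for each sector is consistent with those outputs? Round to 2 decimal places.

d_1 = 177.00, d_2 = 21.50, d_3 = 112.50

I − A =
  [   0.85    -0.10    -0.45]
  [  -0.05     0.95    -0.05]
  [   0.00    -0.35     0.65]
d = (I − A) x:
  d_1 = (+0.85)·320 + (-0.10)·50 + (-0.45)·200 = 177.00
  d_2 = (-0.05)·320 + (+0.95)·50 + (-0.05)·200 = 21.50
  d_3 = (+0.00)·320 + (-0.35)·50 + (+0.65)·200 = 112.50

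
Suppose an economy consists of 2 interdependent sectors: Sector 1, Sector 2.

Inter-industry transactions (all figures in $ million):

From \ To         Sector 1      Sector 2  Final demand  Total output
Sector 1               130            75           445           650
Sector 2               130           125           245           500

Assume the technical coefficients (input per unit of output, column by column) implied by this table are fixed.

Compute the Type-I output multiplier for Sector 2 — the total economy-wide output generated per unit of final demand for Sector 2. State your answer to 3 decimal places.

Technical coefficients a_ij = z_ij / X_j:
  a_11 = 130/650 = 0.20, a_21 = 130/650 = 0.20
  a_12 = 75/500 = 0.15, a_22 = 125/500 = 0.25
I − A =
  [   0.80    -0.15]
  [  -0.20     0.75]
det(I−A) = (0.80)(0.75) − (-0.15)(-0.20) = 0.5700
adj(I−A) = [[0.75, 0.15], [0.20, 0.80]]
(I − A)⁻¹ = adj(I−A) / det(I−A) ≈
  [   1.3158     0.2632]
  [   0.3509     1.4035]
The output multiplier for sector j is the column-j sum of the Leontief inverse (I − A)⁻¹ = adj(I−A) / det(I−A).
Column 2 of adj(I−A): (0.15, 0.80); det(I−A) = 0.5700.
m_2 = (0.15 + 0.80) / 0.5700 = 0.95 / 0.5700 ≈ 1.667.

m_2 = 1.667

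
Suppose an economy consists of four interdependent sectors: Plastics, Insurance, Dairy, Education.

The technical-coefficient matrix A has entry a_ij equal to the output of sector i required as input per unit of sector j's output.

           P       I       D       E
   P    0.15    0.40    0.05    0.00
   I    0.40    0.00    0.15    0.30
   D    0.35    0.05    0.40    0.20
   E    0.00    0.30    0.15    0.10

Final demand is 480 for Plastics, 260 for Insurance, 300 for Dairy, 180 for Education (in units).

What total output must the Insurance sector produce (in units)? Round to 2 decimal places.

x_I = 1283.90

I − A =
  [   0.85    -0.40    -0.05     0.00]
  [  -0.40     1.00    -0.15    -0.30]
  [  -0.35    -0.05     0.60    -0.20]
  [   0.00    -0.30    -0.15     0.90]
Compute the cofactors C_ij = (−1)^(i+j)·(3×3 minor ij) of I−A; the adjugate is their transpose:
adj(I−A) = Cᵀ =
  [ 0.438000   0.209250   0.112500   0.094750]
  [ 0.267000   0.417750   0.171000   0.177250]
  [ 0.325500   0.215250   0.544500   0.192750]
  [ 0.143250   0.175125   0.147750   0.368125]
det(I−A) = Σ_j (I−A)_1j·C_1j = (0.85)(0.438000) + (-0.40)(0.267000) + (-0.05)(0.325500) + (0.00)(0.143250) = 0.249225
(I − A)⁻¹ = adj(I−A) / det(I−A) ≈
  [   1.7574     0.8396     0.4514     0.3802]
  [   1.0713     1.6762     0.6861     0.7112]
  [   1.3060     0.8637     2.1848     0.7734]
  [   0.5748     0.7027     0.5928     1.4771]
x = (I − A)⁻¹ d = adj(I−A)·d / det(I−A), with det(I−A) = 0.249225:
  x_P = (0.438000·480 + 0.209250·260 + 0.112500·300 + 0.094750·180) / 0.249225 = 315.45 / 0.249225 ≈ 1265.72
  x_I = (0.267000·480 + 0.417750·260 + 0.171000·300 + 0.177250·180) / 0.249225 = 319.98 / 0.249225 ≈ 1283.90
  x_D = (0.325500·480 + 0.215250·260 + 0.544500·300 + 0.192750·180) / 0.249225 = 410.25 / 0.249225 ≈ 1646.10
  x_E = (0.143250·480 + 0.175125·260 + 0.147750·300 + 0.368125·180) / 0.249225 = 224.88 / 0.249225 ≈ 902.32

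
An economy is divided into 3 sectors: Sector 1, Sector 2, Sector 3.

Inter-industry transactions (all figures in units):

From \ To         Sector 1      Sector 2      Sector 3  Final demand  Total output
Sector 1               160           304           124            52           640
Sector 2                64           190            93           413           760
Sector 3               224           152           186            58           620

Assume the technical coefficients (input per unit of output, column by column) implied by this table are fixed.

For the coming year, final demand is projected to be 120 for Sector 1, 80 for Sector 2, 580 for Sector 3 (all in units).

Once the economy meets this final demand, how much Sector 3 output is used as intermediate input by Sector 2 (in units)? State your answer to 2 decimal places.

z_32 = 96.29

Technical coefficients a_ij = z_ij / X_j:
  a_11 = 160/640 = 0.25, a_21 = 64/640 = 0.10, a_31 = 224/640 = 0.35
  a_12 = 304/760 = 0.40, a_22 = 190/760 = 0.25, a_32 = 152/760 = 0.20
  a_13 = 124/620 = 0.20, a_23 = 93/620 = 0.15, a_33 = 186/620 = 0.30
I − A =
  [   0.75    -0.40    -0.20]
  [  -0.10     0.75    -0.15]
  [  -0.35    -0.20     0.70]
Cofactors of I−A, C_ij = (−1)^(i+j)·(minor ij) (rows/columns in the sector order above):
  C_11 = (0.75)(0.70) − (-0.15)(-0.20) = 0.4950
  C_12 = −[(-0.10)(0.70) − (-0.15)(-0.35)] = 0.1225
  C_13 = (-0.10)(-0.20) − (0.75)(-0.35) = 0.2825
  C_21 = −[(-0.40)(0.70) − (-0.20)(-0.20)] = 0.3200
  C_22 = (0.75)(0.70) − (-0.20)(-0.35) = 0.4550
  C_23 = −[(0.75)(-0.20) − (-0.40)(-0.35)] = 0.2900
  C_31 = (-0.40)(-0.15) − (-0.20)(0.75) = 0.2100
  C_32 = −[(0.75)(-0.15) − (-0.20)(-0.10)] = 0.1325
  C_33 = (0.75)(0.75) − (-0.40)(-0.10) = 0.5225
det(I−A) = Σ_j (I−A)_1j·C_1j = (0.75)(0.4950) + (-0.40)(0.1225) + (-0.20)(0.2825) = 0.26575
adj(I−A) = Cᵀ =
  [ 0.4950   0.3200   0.2100]
  [ 0.1225   0.4550   0.1325]
  [ 0.2825   0.2900   0.5225]
(I − A)⁻¹ = adj(I−A) / det(I−A) ≈
  [   1.8627     1.2041     0.7902]
  [   0.4610     1.7121     0.4986]
  [   1.0630     1.0913     1.9661]
First solve x = (I − A)⁻¹ d = adj(I−A)·d / det(I−A); in particular x_2 = (0.1225·120 + 0.4550·80 + 0.1325·580) / 0.26575 = 127.95 / 0.26575 ≈ 481.4675.
Intermediate flow from 3 to 2: z_32 = a_32 · x_2 = 0.20 × 127.95 / 0.26575 = 25.59 / 0.26575 ≈ 96.29.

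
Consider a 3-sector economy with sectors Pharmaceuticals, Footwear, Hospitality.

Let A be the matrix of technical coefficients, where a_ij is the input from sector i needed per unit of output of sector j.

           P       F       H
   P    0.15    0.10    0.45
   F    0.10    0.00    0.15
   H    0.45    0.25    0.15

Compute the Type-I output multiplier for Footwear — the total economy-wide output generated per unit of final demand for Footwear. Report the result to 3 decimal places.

I − A =
  [   0.85    -0.10    -0.45]
  [  -0.10     1.00    -0.15]
  [  -0.45    -0.25     0.85]
Cofactors of I−A, C_ij = (−1)^(i+j)·(minor ij) (rows/columns in the sector order above):
  C_11 = (1.00)(0.85) − (-0.15)(-0.25) = 0.8125
  C_12 = −[(-0.10)(0.85) − (-0.15)(-0.45)] = 0.1525
  C_13 = (-0.10)(-0.25) − (1.00)(-0.45) = 0.4750
  C_21 = −[(-0.10)(0.85) − (-0.45)(-0.25)] = 0.1975
  C_22 = (0.85)(0.85) − (-0.45)(-0.45) = 0.5200
  C_23 = −[(0.85)(-0.25) − (-0.10)(-0.45)] = 0.2575
  C_31 = (-0.10)(-0.15) − (-0.45)(1.00) = 0.4650
  C_32 = −[(0.85)(-0.15) − (-0.45)(-0.10)] = 0.1725
  C_33 = (0.85)(1.00) − (-0.10)(-0.10) = 0.8400
det(I−A) = Σ_j (I−A)_1j·C_1j = (0.85)(0.8125) + (-0.10)(0.1525) + (-0.45)(0.4750) = 0.461625
adj(I−A) = Cᵀ =
  [ 0.8125   0.1975   0.4650]
  [ 0.1525   0.5200   0.1725]
  [ 0.4750   0.2575   0.8400]
(I − A)⁻¹ = adj(I−A) / det(I−A) ≈
  [   1.7601     0.4278     1.0073]
  [   0.3304     1.1265     0.3737]
  [   1.0290     0.5578     1.8197]
The output multiplier for sector j is the column-j sum of the Leontief inverse (I − A)⁻¹ = adj(I−A) / det(I−A).
Column F of adj(I−A): (0.1975, 0.5200, 0.2575); det(I−A) = 0.461625.
m_F = (0.1975 + 0.5200 + 0.2575) / 0.461625 = 0.975 / 0.461625 ≈ 2.112.

m_F = 2.112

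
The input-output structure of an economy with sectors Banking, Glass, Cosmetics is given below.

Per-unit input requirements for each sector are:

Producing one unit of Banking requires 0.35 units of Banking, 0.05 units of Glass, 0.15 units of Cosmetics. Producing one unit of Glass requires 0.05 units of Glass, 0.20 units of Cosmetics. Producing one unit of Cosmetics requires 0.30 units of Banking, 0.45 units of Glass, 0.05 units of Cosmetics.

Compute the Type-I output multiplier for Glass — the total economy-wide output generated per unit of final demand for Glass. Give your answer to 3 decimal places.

m_2 = 1.581

I − A =
  [   0.65     0.00    -0.30]
  [  -0.05     0.95    -0.45]
  [  -0.15    -0.20     0.95]
Cofactors of I−A, C_ij = (−1)^(i+j)·(minor ij) (rows/columns in the sector order above):
  C_11 = (0.95)(0.95) − (-0.45)(-0.20) = 0.8125
  C_12 = −[(-0.05)(0.95) − (-0.45)(-0.15)] = 0.1150
  C_13 = (-0.05)(-0.20) − (0.95)(-0.15) = 0.1525
  C_21 = −[(0.00)(0.95) − (-0.30)(-0.20)] = 0.0600
  C_22 = (0.65)(0.95) − (-0.30)(-0.15) = 0.5725
  C_23 = −[(0.65)(-0.20) − (0.00)(-0.15)] = 0.1300
  C_31 = (0.00)(-0.45) − (-0.30)(0.95) = 0.2850
  C_32 = −[(0.65)(-0.45) − (-0.30)(-0.05)] = 0.3075
  C_33 = (0.65)(0.95) − (0.00)(-0.05) = 0.6175
det(I−A) = Σ_j (I−A)_1j·C_1j = (0.65)(0.8125) + (0.00)(0.1150) + (-0.30)(0.1525) = 0.482375
adj(I−A) = Cᵀ =
  [ 0.8125   0.0600   0.2850]
  [ 0.1150   0.5725   0.3075]
  [ 0.1525   0.1300   0.6175]
(I − A)⁻¹ = adj(I−A) / det(I−A) ≈
  [   1.6844     0.1244     0.5908]
  [   0.2384     1.1868     0.6375]
  [   0.3161     0.2695     1.2801]
The output multiplier for sector j is the column-j sum of the Leontief inverse (I − A)⁻¹ = adj(I−A) / det(I−A).
Column 2 of adj(I−A): (0.0600, 0.5725, 0.1300); det(I−A) = 0.482375.
m_2 = (0.0600 + 0.5725 + 0.1300) / 0.482375 = 0.7625 / 0.482375 ≈ 1.581.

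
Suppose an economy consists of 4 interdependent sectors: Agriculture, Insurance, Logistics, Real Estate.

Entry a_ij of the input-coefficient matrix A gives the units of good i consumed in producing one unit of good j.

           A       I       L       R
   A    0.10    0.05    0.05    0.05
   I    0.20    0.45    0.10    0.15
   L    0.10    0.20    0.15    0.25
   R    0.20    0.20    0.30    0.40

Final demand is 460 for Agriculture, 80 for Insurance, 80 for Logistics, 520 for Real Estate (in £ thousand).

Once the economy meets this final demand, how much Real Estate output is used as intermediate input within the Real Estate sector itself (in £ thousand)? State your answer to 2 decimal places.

z_RR = 811.52

I − A =
  [   0.90    -0.05    -0.05    -0.05]
  [  -0.20     0.55    -0.10    -0.15]
  [  -0.10    -0.20     0.85    -0.25]
  [  -0.20    -0.20    -0.30     0.60]
Compute the cofactors C_ij = (−1)^(i+j)·(3×3 minor ij) of I−A; the adjugate is their transpose:
adj(I−A) = Cᵀ =
  [ 0.187750   0.041750   0.029500   0.038375]
  [ 0.128000   0.376000   0.104000   0.148000]
  [ 0.097500   0.157500   0.255000   0.153750]
  [ 0.154000   0.218000   0.172000   0.389000]
det(I−A) = Σ_j (I−A)_1j·C_1j = (0.90)(0.187750) + (-0.05)(0.128000) + (-0.05)(0.097500) + (-0.05)(0.154000) = 0.1500
(I − A)⁻¹ = adj(I−A) / det(I−A) ≈
  [   1.2517     0.2783     0.1967     0.2558]
  [   0.8533     2.5067     0.6933     0.9867]
  [   0.6500     1.0500     1.7000     1.0250]
  [   1.0267     1.4533     1.1467     2.5933]
First solve x = (I − A)⁻¹ d = adj(I−A)·d / det(I−A); in particular x_R = (0.154000·460 + 0.218000·80 + 0.172000·80 + 0.389000·520) / 0.1500 = 304.32 / 0.1500 = 2028.8000.
Intermediate flow from R to R: z_RR = a_RR · x_R = 0.40 × 304.32 / 0.1500 = 121.728 / 0.1500 = 811.52.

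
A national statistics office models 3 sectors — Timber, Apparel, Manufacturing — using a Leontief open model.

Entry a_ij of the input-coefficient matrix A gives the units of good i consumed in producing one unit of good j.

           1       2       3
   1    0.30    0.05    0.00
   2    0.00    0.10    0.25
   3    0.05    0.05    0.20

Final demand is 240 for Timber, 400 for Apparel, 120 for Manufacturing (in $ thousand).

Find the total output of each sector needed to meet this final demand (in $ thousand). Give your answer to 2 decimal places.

x_1 = 378.67, x_2 = 501.39, x_3 = 205.00

I − A =
  [   0.70    -0.05     0.00]
  [   0.00     0.90    -0.25]
  [  -0.05    -0.05     0.80]
Cofactors of I−A, C_ij = (−1)^(i+j)·(minor ij) (rows/columns in the sector order above):
  C_11 = (0.90)(0.80) − (-0.25)(-0.05) = 0.7075
  C_12 = −[(0.00)(0.80) − (-0.25)(-0.05)] = 0.0125
  C_13 = (0.00)(-0.05) − (0.90)(-0.05) = 0.0450
  C_21 = −[(-0.05)(0.80) − (0.00)(-0.05)] = 0.0400
  C_22 = (0.70)(0.80) − (0.00)(-0.05) = 0.5600
  C_23 = −[(0.70)(-0.05) − (-0.05)(-0.05)] = 0.0375
  C_31 = (-0.05)(-0.25) − (0.00)(0.90) = 0.0125
  C_32 = −[(0.70)(-0.25) − (0.00)(0.00)] = 0.1750
  C_33 = (0.70)(0.90) − (-0.05)(0.00) = 0.6300
det(I−A) = Σ_j (I−A)_1j·C_1j = (0.70)(0.7075) + (-0.05)(0.0125) + (0.00)(0.0450) = 0.494625
adj(I−A) = Cᵀ =
  [ 0.7075   0.0400   0.0125]
  [ 0.0125   0.5600   0.1750]
  [ 0.0450   0.0375   0.6300]
(I − A)⁻¹ = adj(I−A) / det(I−A) ≈
  [   1.4304     0.0809     0.0253]
  [   0.0253     1.1322     0.3538]
  [   0.0910     0.0758     1.2737]
x = (I − A)⁻¹ d = adj(I−A)·d / det(I−A), with det(I−A) = 0.494625:
  x_1 = (0.7075·240 + 0.0400·400 + 0.0125·120) / 0.494625 = 187.30 / 0.494625 ≈ 378.67
  x_2 = (0.0125·240 + 0.5600·400 + 0.1750·120) / 0.494625 = 248.00 / 0.494625 ≈ 501.39
  x_3 = (0.0450·240 + 0.0375·400 + 0.6300·120) / 0.494625 = 101.40 / 0.494625 ≈ 205.00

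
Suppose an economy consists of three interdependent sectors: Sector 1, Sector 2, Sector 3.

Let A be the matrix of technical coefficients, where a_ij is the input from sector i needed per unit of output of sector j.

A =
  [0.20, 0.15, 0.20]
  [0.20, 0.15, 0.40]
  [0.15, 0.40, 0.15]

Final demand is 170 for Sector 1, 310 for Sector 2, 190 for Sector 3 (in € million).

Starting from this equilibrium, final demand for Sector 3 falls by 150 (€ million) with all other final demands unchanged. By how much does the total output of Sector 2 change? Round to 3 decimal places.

I − A =
  [   0.80    -0.15    -0.20]
  [  -0.20     0.85    -0.40]
  [  -0.15    -0.40     0.85]
Cofactors of I−A, C_ij = (−1)^(i+j)·(minor ij) (rows/columns in the sector order above):
  C_11 = (0.85)(0.85) − (-0.40)(-0.40) = 0.5625
  C_12 = −[(-0.20)(0.85) − (-0.40)(-0.15)] = 0.2300
  C_13 = (-0.20)(-0.40) − (0.85)(-0.15) = 0.2075
  C_21 = −[(-0.15)(0.85) − (-0.20)(-0.40)] = 0.2075
  C_22 = (0.80)(0.85) − (-0.20)(-0.15) = 0.6500
  C_23 = −[(0.80)(-0.40) − (-0.15)(-0.15)] = 0.3425
  C_31 = (-0.15)(-0.40) − (-0.20)(0.85) = 0.2300
  C_32 = −[(0.80)(-0.40) − (-0.20)(-0.20)] = 0.3600
  C_33 = (0.80)(0.85) − (-0.15)(-0.20) = 0.6500
det(I−A) = Σ_j (I−A)_1j·C_1j = (0.80)(0.5625) + (-0.15)(0.2300) + (-0.20)(0.2075) = 0.3740
adj(I−A) = Cᵀ =
  [ 0.5625   0.2075   0.2300]
  [ 0.2300   0.6500   0.3600]
  [ 0.2075   0.3425   0.6500]
(I − A)⁻¹ = adj(I−A) / det(I−A) ≈
  [   1.5040     0.5548     0.6150]
  [   0.6150     1.7380     0.9626]
  [   0.5548     0.9158     1.7380]
Δx = (I − A)⁻¹ Δd with Δd having -150 in the Sector 3 component and 0 elsewhere.
So Δx_2 = L_23 · (-150), where L_23 = adj(I−A)_23 / det(I−A) = 0.3600 / 0.3740.
Δx_2 = 0.3600 × (-150) / 0.3740 = -54.00 / 0.3740 ≈ -144.385.

Δx_2 = -144.385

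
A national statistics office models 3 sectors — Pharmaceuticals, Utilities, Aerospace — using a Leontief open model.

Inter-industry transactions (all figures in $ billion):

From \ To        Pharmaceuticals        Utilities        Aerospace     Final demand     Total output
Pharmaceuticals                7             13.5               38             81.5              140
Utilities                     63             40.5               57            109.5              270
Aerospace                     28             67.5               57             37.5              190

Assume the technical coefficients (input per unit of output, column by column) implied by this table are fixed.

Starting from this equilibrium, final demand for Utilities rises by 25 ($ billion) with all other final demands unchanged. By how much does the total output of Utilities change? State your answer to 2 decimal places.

Δx_U = 37.31

Technical coefficients a_ij = z_ij / X_j:
  a_PP = 7/140 = 0.05, a_UP = 63/140 = 0.45, a_AP = 28/140 = 0.20
  a_PU = 13.5/270 = 0.05, a_UU = 40.5/270 = 0.15, a_AU = 67.5/270 = 0.25
  a_PA = 38/190 = 0.20, a_UA = 57/190 = 0.30, a_AA = 57/190 = 0.30
I − A =
  [   0.95    -0.05    -0.20]
  [  -0.45     0.85    -0.30]
  [  -0.20    -0.25     0.70]
Cofactors of I−A, C_ij = (−1)^(i+j)·(minor ij) (rows/columns in the sector order above):
  C_11 = (0.85)(0.70) − (-0.30)(-0.25) = 0.5200
  C_12 = −[(-0.45)(0.70) − (-0.30)(-0.20)] = 0.3750
  C_13 = (-0.45)(-0.25) − (0.85)(-0.20) = 0.2825
  C_21 = −[(-0.05)(0.70) − (-0.20)(-0.25)] = 0.0850
  C_22 = (0.95)(0.70) − (-0.20)(-0.20) = 0.6250
  C_23 = −[(0.95)(-0.25) − (-0.05)(-0.20)] = 0.2475
  C_31 = (-0.05)(-0.30) − (-0.20)(0.85) = 0.1850
  C_32 = −[(0.95)(-0.30) − (-0.20)(-0.45)] = 0.3750
  C_33 = (0.95)(0.85) − (-0.05)(-0.45) = 0.7850
det(I−A) = Σ_j (I−A)_1j·C_1j = (0.95)(0.5200) + (-0.05)(0.3750) + (-0.20)(0.2825) = 0.41875
adj(I−A) = Cᵀ =
  [ 0.5200   0.0850   0.1850]
  [ 0.3750   0.6250   0.3750]
  [ 0.2825   0.2475   0.7850]
(I − A)⁻¹ = adj(I−A) / det(I−A) ≈
  [   1.2418     0.2030     0.4418]
  [   0.8955     1.4925     0.8955]
  [   0.6746     0.5910     1.8746]
Δx = (I − A)⁻¹ Δd with Δd having +25 in the Utilities component and 0 elsewhere.
So Δx_U = L_UU · (+25), where L_UU = adj(I−A)_UU / det(I−A) = 0.6250 / 0.41875.
Δx_U = 0.6250 × (+25) / 0.41875 = 15.625 / 0.41875 ≈ 37.31.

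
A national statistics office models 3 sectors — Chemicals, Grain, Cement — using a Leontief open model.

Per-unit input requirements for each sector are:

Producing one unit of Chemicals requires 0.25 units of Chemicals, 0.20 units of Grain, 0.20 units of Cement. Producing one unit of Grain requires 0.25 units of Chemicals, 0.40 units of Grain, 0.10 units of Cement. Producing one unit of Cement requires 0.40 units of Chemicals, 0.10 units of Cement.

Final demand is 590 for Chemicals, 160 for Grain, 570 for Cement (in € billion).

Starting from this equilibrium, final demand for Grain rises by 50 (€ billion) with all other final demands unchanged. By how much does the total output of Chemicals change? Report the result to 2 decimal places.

I − A =
  [   0.75    -0.25    -0.40]
  [  -0.20     0.60     0.00]
  [  -0.20    -0.10     0.90]
Cofactors of I−A, C_ij = (−1)^(i+j)·(minor ij) (rows/columns in the sector order above):
  C_11 = (0.60)(0.90) − (0.00)(-0.10) = 0.5400
  C_12 = −[(-0.20)(0.90) − (0.00)(-0.20)] = 0.1800
  C_13 = (-0.20)(-0.10) − (0.60)(-0.20) = 0.1400
  C_21 = −[(-0.25)(0.90) − (-0.40)(-0.10)] = 0.2650
  C_22 = (0.75)(0.90) − (-0.40)(-0.20) = 0.5950
  C_23 = −[(0.75)(-0.10) − (-0.25)(-0.20)] = 0.1250
  C_31 = (-0.25)(0.00) − (-0.40)(0.60) = 0.2400
  C_32 = −[(0.75)(0.00) − (-0.40)(-0.20)] = 0.0800
  C_33 = (0.75)(0.60) − (-0.25)(-0.20) = 0.4000
det(I−A) = Σ_j (I−A)_1j·C_1j = (0.75)(0.5400) + (-0.25)(0.1800) + (-0.40)(0.1400) = 0.3040
adj(I−A) = Cᵀ =
  [ 0.5400   0.2650   0.2400]
  [ 0.1800   0.5950   0.0800]
  [ 0.1400   0.1250   0.4000]
(I − A)⁻¹ = adj(I−A) / det(I−A) ≈
  [   1.7763     0.8717     0.7895]
  [   0.5921     1.9572     0.2632]
  [   0.4605     0.4112     1.3158]
Δx = (I − A)⁻¹ Δd with Δd having +50 in the Grain component and 0 elsewhere.
So Δx_1 = L_12 · (+50), where L_12 = adj(I−A)_12 / det(I−A) = 0.2650 / 0.3040.
Δx_1 = 0.2650 × (+50) / 0.3040 = 13.25 / 0.3040 ≈ 43.59.

Δx_1 = 43.59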